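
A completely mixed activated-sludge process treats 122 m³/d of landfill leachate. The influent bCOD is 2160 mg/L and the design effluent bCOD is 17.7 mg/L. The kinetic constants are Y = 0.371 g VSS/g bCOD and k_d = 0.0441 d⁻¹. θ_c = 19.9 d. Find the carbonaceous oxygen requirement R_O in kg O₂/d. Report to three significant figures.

Y_obs = Y / (1 + k_d θ_c) = 0.371 / (1 + 0.0441 × 19.9) = 0.371 / 1.878 = 0.1976.
Mass of bCOD removed per day: Q(S₀ − S) = 122 × 2142 g/m³ = 261.4 kg/d.
Net sludge production P_X = 0.1976 × 261.4 = 51.64 kg VSS/d.
Carbonaceous O₂ demand = substrate oxidised − cell-mass equivalent = 261.4 − 1.42 × 51.64 = 188.0 kg O₂/d.

R_O ≈ 188 kg O₂/d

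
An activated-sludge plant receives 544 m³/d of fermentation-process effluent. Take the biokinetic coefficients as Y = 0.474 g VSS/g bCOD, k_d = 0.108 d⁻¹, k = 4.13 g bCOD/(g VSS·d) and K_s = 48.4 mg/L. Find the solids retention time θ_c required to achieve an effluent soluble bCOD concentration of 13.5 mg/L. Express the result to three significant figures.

From 1/θ_c = Y·k·S/(K_s + S) − k_d: Y·k·S/(K_s+S) = 0.474 × 4.13 × 13.5 / (48.4 + 13.5) = 0.4269 d⁻¹.
θ_c = 1/(μ − k_d) = 1/(0.4269 − 0.108) = 1/0.3189 = 3.135 d.

θ_c ≈ 3.14 d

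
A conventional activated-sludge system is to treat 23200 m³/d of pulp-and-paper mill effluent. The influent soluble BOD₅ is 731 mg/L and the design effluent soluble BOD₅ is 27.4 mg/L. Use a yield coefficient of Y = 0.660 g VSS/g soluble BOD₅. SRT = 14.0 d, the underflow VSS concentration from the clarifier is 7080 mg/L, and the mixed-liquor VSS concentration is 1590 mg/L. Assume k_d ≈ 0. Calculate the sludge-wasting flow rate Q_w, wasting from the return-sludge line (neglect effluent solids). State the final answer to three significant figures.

Q_w ≈ 1520 m³/d

V·X = Y·Q·ΔS·θ_c gives V = 0.660 × 23200 × (731 − 27.4) × 14.0 / 1590 = 94861 m³.
Q_w = (V·X)/(θ_c X_r) = 94861 × 1590 / (14.0 × 7080) = 1522 m³/d.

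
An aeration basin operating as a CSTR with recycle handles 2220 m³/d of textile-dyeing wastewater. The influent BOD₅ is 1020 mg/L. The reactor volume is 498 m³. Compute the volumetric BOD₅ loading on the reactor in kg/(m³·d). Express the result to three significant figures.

L_v = Q S₀ / V = 2220 × 1020 × 10⁻³ / 498.0 = 4.547 kg/(m³·d).

L_v ≈ 4.55 kg BOD₅/(m³·d)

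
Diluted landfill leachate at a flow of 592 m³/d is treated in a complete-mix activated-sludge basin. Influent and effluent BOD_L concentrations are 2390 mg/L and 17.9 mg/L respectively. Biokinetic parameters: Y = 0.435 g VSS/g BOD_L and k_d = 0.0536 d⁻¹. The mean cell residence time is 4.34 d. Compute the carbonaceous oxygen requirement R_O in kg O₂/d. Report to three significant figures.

R_O ≈ 701 kg O₂/d

Correct the yield for decay: Y_obs = Y/(1 + k_d θ_c) = 0.435 / (1 + 0.0536 × 4.34) = 0.435 / 1.233 = 0.3529.
Mass of BOD_L removed per day: Q(S₀ − S) = 592 × 2372 g/m³ = 1404 kg/d.
P_X = Y_obs·Q·(S₀ − S) = 0.3529 × 1404 = 495.6 kg VSS/d.
R_O = Q·(S₀ − S) − 1.42·P_X = 1404 − 1.42 × 495.6 = 700.6 kg O₂/d.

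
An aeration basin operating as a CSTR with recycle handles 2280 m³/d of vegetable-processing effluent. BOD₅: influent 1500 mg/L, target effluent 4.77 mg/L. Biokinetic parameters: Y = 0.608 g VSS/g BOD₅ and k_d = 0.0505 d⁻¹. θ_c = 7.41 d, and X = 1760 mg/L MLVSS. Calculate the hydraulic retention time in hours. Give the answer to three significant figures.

Steady-state biomass mass balance: V·X·(1 + k_d·θ_c) = Y·Q·(S₀ − S)·θ_c, so V = 0.608 × 2280 × (1500 − 4.77) × 7.41 / [1760 × (1 + 0.0505 × 7.41)] = 1.54×10^7 / 2419 = 6350 m³.
Hydraulic retention time τ = V/Q = 6350 / 2280 = 2.785 d = 66.85 h.

τ ≈ 66.8 h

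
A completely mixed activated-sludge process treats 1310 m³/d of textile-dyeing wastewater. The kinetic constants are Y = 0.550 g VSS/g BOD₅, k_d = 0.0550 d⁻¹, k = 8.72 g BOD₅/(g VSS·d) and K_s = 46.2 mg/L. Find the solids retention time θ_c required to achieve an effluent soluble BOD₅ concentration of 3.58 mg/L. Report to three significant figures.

θ_c ≈ 3.45 d

Specific growth rate at S = 3.58 mg/L: μ = YkS/(K_s+S) = 0.550·8.72·3.58/(46.2+3.58) = 0.3449 d⁻¹.
1/θ_c = 0.3449 − 0.0550 = 0.2899 d⁻¹, so θ_c = 3.449 d.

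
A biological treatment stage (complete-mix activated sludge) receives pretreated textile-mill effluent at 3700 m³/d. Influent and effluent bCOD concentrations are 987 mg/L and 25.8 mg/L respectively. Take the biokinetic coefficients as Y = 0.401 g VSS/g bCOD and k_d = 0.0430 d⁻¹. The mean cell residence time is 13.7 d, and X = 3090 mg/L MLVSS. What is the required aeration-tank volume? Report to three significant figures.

From the SRT design equation V = Y Q (S₀−S) θ_c / [X (1 + k_d θ_c)] = 0.401 × 3700 × (987 − 25.8) × 13.7 / [3090 × (1 + 0.0430 × 13.7)] = 1.95×10^7 / 4910 = 3979 m³.

V ≈ 3980 m³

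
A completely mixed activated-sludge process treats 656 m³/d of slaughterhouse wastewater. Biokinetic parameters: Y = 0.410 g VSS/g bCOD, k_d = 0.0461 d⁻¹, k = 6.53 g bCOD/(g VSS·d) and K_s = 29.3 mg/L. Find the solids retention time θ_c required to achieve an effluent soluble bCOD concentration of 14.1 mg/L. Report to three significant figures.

θ_c ≈ 1.21 d

At the target effluent, Y k S/(K_s+S) = 0.410×6.53×14.1/43.40 = 0.8698 d⁻¹.
θ_c = 1/(μ − k_d) = 1/(0.8698 − 0.0461) = 1/0.8237 = 1.214 d.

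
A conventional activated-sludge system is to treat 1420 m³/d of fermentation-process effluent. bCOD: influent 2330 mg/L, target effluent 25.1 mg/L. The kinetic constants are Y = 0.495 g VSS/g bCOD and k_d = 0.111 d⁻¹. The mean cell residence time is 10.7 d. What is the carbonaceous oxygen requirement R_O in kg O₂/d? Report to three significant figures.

Correct the yield for decay: Y_obs = Y/(1 + k_d θ_c) = 0.495 / (1 + 0.111 × 10.7) = 0.495 / 2.188 = 0.2263.
Mass of bCOD removed per day: Q(S₀ − S) = 1420 × 2305 g/m³ = 3273 kg/d.
Net sludge production P_X = 0.2263 × 3273 = 740.6 kg VSS/d.
Carbonaceous O₂ demand = substrate oxidised − cell-mass equivalent = 3273 − 1.42 × 740.6 = 2221 kg O₂/d.

R_O ≈ 2220 kg O₂/d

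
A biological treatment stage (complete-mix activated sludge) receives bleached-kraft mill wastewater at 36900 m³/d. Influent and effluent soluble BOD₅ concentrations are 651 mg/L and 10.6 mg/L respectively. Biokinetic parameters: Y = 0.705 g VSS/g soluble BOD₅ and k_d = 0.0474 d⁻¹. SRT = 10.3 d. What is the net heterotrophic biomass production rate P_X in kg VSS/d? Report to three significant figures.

Observed yield with endogenous decay: Y_obs = Y / (1 + k_d·θ_c) = 0.705 / (1 + 0.0474 × 10.3) = 0.705 / 1.488 = 0.4737 g VSS/g soluble BOD₅.
Substrate removed = Q·(S₀ − S) = 36900 m³/d × (651 − 10.6) g/m³ = 2.36×10^7 g/d = 23631 kg/d.
Net biomass production P_X = Y_obs × Q·(S₀ − S) = 0.4737 × 23631 = 11194 kg VSS/d.

P_X ≈ 11200 kg VSS/d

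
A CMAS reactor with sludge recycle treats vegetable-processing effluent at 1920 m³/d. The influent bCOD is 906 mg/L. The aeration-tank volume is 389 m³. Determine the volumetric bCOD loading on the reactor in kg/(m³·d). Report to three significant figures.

L_v ≈ 4.47 kg bCOD/(m³·d)

L_v = Q S₀ / V = 1920 × 906 × 10⁻³ / 389.0 = 4.472 kg/(m³·d).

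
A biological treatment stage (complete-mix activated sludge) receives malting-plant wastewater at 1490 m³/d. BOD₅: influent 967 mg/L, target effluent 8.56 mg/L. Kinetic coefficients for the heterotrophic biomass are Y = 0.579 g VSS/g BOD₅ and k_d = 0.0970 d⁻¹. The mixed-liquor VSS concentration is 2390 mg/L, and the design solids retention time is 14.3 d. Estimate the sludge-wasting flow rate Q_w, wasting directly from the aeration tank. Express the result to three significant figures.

Q_w ≈ 145 m³/d

From the SRT design equation V = Y Q (S₀−S) θ_c / [X (1 + k_d θ_c)] = 0.579 × 1490 × (967 − 8.56) × 14.3 / [2390 × (1 + 0.0970 × 14.3)] = 1.18×10^7 / 5705 = 2073 m³.
For wasting at MLVSS concentration, Q_w = V/θ_c = 2073/14.3 = 144.9 m³/d.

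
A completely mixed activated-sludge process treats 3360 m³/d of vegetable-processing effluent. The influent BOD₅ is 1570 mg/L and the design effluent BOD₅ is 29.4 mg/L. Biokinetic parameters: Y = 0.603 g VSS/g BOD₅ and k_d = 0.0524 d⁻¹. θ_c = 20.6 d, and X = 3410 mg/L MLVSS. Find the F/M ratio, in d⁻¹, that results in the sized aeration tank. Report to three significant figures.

F/M ≈ 0.171 d⁻¹

Rearranging the biomass balance for a CMAS with decay, V = Y·Q·ΔS·θ_c / [X·(1+k_d θ_c)] = 0.603 × 3360 × (1570 − 29.4) × 20.6 / [3410 × (1 + 0.0524 × 20.6)] = 6.43×10^7 / 7091 = 9068 m³.
F/M = Q·S₀ / (V·X) = 3360 × 1570 / (9068 × 3410) = 0.1706 g BOD₅·(g VSS·d)⁻¹.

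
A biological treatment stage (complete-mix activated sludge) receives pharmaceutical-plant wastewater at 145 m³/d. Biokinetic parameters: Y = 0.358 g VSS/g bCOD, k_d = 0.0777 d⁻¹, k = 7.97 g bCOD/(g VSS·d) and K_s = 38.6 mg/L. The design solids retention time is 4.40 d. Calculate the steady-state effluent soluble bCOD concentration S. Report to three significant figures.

For a completely mixed reactor with recycle the Lawrence–McCarty relation gives S = K_s·(1 + k_d·θ_c) / [θ_c·(Y·k − k_d) − 1] = 38.6 × (1 + 0.0777 × 4.40) / [4.40 × (0.358 × 7.97 − 0.0777) − 1] = 51.80 / 11.21 = 4.620 mg/L.

S ≈ 4.62 mg/L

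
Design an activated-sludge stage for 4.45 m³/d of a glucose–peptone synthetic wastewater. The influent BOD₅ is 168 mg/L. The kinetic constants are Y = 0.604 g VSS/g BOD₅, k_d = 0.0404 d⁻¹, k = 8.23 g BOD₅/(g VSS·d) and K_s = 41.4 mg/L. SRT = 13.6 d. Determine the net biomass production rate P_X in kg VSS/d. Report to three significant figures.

P_X ≈ 0.290 kg VSS/d

For a completely mixed reactor with recycle the Lawrence–McCarty relation gives S = K_s·(1 + k_d·θ_c) / [θ_c·(Y·k − k_d) − 1] = 41.4 × (1 + 0.0404 × 13.6) / [13.6 × (0.604 × 8.23 − 0.0404) − 1] = 64.15 / 66.06 = 0.9711 mg/L.
Y_obs = Y / (1 + k_d θ_c) = 0.604 / (1 + 0.0404 × 13.6) = 0.604 / 1.549 = 0.3898.
Q·(S₀ − S) = 4.45 × (168 − 0.971) × 10⁻³ = 0.7433 kg/d removed.
Net biomass production P_X = Y_obs × Q·(S₀ − S) = 0.3898 × 0.7433 = 0.2897 kg VSS/d.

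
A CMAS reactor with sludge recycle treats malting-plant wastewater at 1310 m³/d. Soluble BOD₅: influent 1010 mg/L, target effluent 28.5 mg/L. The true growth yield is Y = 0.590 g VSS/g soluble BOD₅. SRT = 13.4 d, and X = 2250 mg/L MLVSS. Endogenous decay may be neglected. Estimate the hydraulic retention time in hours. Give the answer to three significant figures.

Biomass mass balance (decay neglected): V·X = Y·Q·(S₀ − S)·θ_c, so V = 0.590 × 1310 × (1010 − 28.5) × 13.4 / 2250 = 4518 m³.
τ = V/Q = 4518/1310 = 3.449 d, or 82.77 h.

τ ≈ 82.8 h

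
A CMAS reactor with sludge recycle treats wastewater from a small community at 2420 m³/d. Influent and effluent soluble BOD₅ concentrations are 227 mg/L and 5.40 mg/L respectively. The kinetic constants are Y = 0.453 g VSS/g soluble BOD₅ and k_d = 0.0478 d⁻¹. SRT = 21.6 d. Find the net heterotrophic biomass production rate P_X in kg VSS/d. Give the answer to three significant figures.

Y_obs = Y / (1 + k_d θ_c) = 0.453 / (1 + 0.0478 × 21.6) = 0.453 / 2.032 = 0.2229.
Mass of soluble BOD₅ removed per day: Q(S₀ − S) = 2420 × 221.6 g/m³ = 536.3 kg/d.
P_X = Y_obs · Q(S₀ − S) = 0.2229 × 536.3 = 119.5 kg VSS/d.

P_X ≈ 120 kg VSS/d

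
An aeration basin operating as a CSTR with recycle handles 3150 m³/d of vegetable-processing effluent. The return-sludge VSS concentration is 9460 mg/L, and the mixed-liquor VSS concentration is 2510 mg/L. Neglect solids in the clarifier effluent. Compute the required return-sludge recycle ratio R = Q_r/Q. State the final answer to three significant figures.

R = Q_r/Q = X/(X_r − X) = 2510 / (9460 − 2510) = 0.3612.

R ≈ 0.361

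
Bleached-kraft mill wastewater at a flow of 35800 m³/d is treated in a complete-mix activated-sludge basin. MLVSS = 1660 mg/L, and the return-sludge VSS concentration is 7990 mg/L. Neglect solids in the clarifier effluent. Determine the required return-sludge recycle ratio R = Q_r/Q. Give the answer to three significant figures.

R = Q_r/Q = X/(X_r − X) = 1660 / (7990 − 1660) = 0.2622.

R ≈ 0.262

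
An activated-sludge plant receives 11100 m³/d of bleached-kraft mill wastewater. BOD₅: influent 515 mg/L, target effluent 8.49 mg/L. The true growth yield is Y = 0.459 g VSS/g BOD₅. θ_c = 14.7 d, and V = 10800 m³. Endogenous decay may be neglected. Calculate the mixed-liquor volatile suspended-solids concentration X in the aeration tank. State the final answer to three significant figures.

From V·X = Y·Q·(S₀ − S)·θ_c (decay neglected): X = 0.459 × 11100 × (515 − 8.49) × 14.7 / 10800 = 3513 mg/L.

X ≈ 3510 mg/L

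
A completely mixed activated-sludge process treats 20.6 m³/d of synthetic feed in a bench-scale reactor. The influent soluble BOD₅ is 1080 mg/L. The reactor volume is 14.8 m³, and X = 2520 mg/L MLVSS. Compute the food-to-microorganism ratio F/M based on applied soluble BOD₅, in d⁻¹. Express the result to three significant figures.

F/M = applied load / biomass = Q·S₀/(V·X) = 20.6 × 1080 / (14.80 × 2520) = 0.5965 d⁻¹.

F/M ≈ 0.597 d⁻¹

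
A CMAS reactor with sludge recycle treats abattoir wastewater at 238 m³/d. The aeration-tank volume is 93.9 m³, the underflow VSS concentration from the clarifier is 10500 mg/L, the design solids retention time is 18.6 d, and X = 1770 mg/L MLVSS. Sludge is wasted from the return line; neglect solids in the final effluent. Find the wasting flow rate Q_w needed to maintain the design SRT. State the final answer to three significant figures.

Q_w ≈ 0.851 m³/d

Q_w = (V·X)/(θ_c X_r) = 93.90 × 1770 / (18.6 × 10500) = 0.8510 m³/d.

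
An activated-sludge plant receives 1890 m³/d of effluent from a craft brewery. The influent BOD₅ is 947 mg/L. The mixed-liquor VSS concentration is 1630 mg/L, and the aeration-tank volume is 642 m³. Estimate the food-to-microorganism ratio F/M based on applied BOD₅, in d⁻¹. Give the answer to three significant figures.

F/M ≈ 1.71 d⁻¹

F/M = Q·S₀ / (V·X) = 1890 × 947 / (642.0 × 1630) = 1.710 g BOD₅·(g VSS·d)⁻¹.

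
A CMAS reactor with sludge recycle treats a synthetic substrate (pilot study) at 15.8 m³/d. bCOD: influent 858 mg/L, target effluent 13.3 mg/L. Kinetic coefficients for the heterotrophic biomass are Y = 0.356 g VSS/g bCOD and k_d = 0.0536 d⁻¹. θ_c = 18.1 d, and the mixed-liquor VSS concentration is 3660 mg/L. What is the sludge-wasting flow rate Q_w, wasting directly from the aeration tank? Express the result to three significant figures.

Rearranging the biomass balance for a CMAS with decay, V = Y·Q·ΔS·θ_c / [X·(1+k_d θ_c)] = 0.356 × 15.8 × (858 − 13.3) × 18.1 / [3660 × (1 + 0.0536 × 18.1)] = 8.6×10^4 / 7211 = 11.93 m³.
Wasting from the aeration tank: Q_w = V / θ_c = 11.93 / 18.1 = 0.6589 m³/d.

Q_w ≈ 0.659 m³/d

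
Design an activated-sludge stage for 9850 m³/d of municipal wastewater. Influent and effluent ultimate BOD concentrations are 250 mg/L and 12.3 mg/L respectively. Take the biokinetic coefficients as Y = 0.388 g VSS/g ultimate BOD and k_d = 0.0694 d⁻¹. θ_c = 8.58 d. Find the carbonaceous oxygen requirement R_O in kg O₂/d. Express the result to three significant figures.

R_O ≈ 1530 kg O₂/d

Correct the yield for decay: Y_obs = Y/(1 + k_d θ_c) = 0.388 / (1 + 0.0694 × 8.58) = 0.388 / 1.595 = 0.2432.
Mass of ultimate BOD removed per day: Q(S₀ − S) = 9850 × 237.7 g/m³ = 2341 kg/d.
Net sludge production P_X = 0.2432 × 2341 = 569.4 kg VSS/d.
Carbonaceous O₂ demand = substrate oxidised − cell-mass equivalent = 2341 − 1.42 × 569.4 = 1533 kg O₂/d.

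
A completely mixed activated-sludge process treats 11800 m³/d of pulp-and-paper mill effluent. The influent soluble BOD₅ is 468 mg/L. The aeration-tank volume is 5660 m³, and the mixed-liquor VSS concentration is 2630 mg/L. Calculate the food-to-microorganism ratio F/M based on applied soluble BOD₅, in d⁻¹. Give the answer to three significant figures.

F/M ≈ 0.371 d⁻¹

F/M = applied load / biomass = Q·S₀/(V·X) = 11800 × 468 / (5660 × 2630) = 0.3710 d⁻¹.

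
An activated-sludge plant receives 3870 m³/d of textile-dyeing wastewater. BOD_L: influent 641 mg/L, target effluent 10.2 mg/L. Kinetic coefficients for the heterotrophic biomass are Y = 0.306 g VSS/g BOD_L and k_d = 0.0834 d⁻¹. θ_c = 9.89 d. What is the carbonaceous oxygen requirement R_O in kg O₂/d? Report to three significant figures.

Correct the yield for decay: Y_obs = Y/(1 + k_d θ_c) = 0.306 / (1 + 0.0834 × 9.89) = 0.306 / 1.825 = 0.1677.
ΔS = 641 − 10.2 = 630.8 mg/L, so the substrate removal rate is 3870 × 630.8/1000 = 2441 kg BOD_L/d.
Biomass synthesised: P_X = Y_obs × 2441 = 409.4 kg VSS/d.
Carbonaceous O₂ demand = substrate oxidised − cell-mass equivalent = 2441 − 1.42 × 409.4 = 1860 kg O₂/d.

R_O ≈ 1860 kg O₂/d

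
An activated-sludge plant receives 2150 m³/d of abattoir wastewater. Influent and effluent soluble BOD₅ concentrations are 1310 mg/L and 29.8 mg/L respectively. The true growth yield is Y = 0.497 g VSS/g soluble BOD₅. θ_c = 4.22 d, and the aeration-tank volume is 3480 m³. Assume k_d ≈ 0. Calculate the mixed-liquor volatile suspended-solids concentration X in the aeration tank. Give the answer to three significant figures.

X ≈ 1660 mg/L

Without decay, X = Y Q (S₀−S) θ_c / V = 0.497 × 2150 × (1310 − 29.8) × 4.22 / 3480 = 1659 mg/L.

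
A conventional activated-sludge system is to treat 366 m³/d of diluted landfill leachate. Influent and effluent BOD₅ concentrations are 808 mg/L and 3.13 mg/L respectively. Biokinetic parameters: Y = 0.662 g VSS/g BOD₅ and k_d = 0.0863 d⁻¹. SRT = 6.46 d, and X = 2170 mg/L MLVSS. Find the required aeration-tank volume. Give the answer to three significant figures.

Rearranging the biomass balance for a CMAS with decay, V = Y·Q·ΔS·θ_c / [X·(1+k_d θ_c)] = 0.662 × 366 × (808 − 3.13) × 6.46 / [2170 × (1 + 0.0863 × 6.46)] = 1.26×10^6 / 3380 = 372.7 m³.

V ≈ 373 m³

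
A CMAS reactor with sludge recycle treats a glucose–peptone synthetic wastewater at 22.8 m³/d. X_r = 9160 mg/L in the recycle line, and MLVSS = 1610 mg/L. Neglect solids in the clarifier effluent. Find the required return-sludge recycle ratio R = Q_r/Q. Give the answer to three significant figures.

R ≈ 0.213

Mass balance around the secondary clarifier (neglecting effluent solids): R = X / (X_r − X) = 1610 / (9160 − 1610) = 0.2132.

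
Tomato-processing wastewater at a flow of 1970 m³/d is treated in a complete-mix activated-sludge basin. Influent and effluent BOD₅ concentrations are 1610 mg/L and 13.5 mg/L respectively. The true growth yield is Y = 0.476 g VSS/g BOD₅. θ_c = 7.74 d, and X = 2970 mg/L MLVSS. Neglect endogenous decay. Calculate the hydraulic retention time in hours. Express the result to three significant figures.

τ ≈ 47.5 h

With k_d = 0 the design equation reduces to V = Y Q (S₀−S) θ_c / X = 0.476 × 1970 × (1610 − 13.5) × 7.74 / 2970 = 3901 m³.
Hydraulic retention time τ = V/Q = 3901 / 1970 = 1.980 d = 47.53 h.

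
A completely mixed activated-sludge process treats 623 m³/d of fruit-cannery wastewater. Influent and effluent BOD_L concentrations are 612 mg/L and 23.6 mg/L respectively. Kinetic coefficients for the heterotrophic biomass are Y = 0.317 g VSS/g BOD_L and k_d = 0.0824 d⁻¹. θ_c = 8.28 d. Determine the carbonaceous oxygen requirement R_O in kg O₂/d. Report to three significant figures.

Correct the yield for decay: Y_obs = Y/(1 + k_d θ_c) = 0.317 / (1 + 0.0824 × 8.28) = 0.317 / 1.682 = 0.1884.
Substrate removed = Q·(S₀ − S) = 623 m³/d × (612 − 23.6) g/m³ = 3.67×10^5 g/d = 366.6 kg/d.
P_X = Y_obs·Q·(S₀ − S) = 0.1884 × 366.6 = 69.08 kg VSS/d.
Carbonaceous O₂ demand = substrate oxidised − cell-mass equivalent = 366.6 − 1.42 × 69.08 = 268.5 kg O₂/d.

R_O ≈ 268 kg O₂/d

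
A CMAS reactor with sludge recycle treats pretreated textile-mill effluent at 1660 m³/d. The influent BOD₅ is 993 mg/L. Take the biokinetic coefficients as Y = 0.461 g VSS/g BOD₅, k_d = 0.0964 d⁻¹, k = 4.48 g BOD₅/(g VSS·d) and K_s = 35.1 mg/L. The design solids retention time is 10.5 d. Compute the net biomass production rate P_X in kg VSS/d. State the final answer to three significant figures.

For a completely mixed reactor with recycle the Lawrence–McCarty relation gives S = K_s·(1 + k_d·θ_c) / [θ_c·(Y·k − k_d) − 1] = 35.1 × (1 + 0.0964 × 10.5) / [10.5 × (0.461 × 4.48 − 0.0964) − 1] = 70.63 / 19.67 = 3.590 mg/L.
Observed yield with endogenous decay: Y_obs = Y / (1 + k_d·θ_c) = 0.461 / (1 + 0.0964 × 10.5) = 0.461 / 2.012 = 0.2291 g VSS/g BOD₅.
Substrate removed = Q·(S₀ − S) = 1660 m³/d × (993 − 3.59) g/m³ = 1.64×10^6 g/d = 1642 kg/d.
So the net sludge growth is P_X = 0.2291 × 1642 = 376.3 kg VSS/d.

P_X ≈ 376 kg VSS/d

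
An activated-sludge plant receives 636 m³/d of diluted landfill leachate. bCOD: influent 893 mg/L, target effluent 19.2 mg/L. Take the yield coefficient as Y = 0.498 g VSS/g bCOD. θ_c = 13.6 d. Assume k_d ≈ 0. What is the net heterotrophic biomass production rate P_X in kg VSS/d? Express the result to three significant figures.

P_X ≈ 277 kg VSS/d

Since k_d ≈ 0, Y_obs = Y = 0.498 g VSS/g bCOD.
ΔS = 893 − 19.2 = 873.8 mg/L, so the substrate removal rate is 636 × 873.8/1000 = 555.7 kg bCOD/d.
Biomass produced: P_X = Y_obs·Q·ΔS = 0.4980 × 555.7 ≈ 276.8 kg VSS/d.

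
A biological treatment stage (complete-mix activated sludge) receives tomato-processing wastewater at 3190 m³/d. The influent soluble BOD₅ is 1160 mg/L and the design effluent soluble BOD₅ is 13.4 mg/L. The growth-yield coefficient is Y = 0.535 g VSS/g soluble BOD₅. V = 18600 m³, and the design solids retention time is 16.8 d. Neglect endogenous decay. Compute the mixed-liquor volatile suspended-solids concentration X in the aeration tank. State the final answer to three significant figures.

X ≈ 1770 mg/L

Without decay, X = Y Q (S₀−S) θ_c / V = 0.535 × 3190 × (1160 − 13.4) × 16.8 / 18600 = 1767 mg/L.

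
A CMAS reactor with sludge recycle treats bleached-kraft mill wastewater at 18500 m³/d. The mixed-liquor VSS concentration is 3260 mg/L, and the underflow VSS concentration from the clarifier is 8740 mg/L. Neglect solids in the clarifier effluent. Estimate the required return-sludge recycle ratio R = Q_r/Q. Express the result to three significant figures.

R ≈ 0.595

R = Q_r/Q = X/(X_r − X) = 3260 / (8740 − 3260) = 0.5949.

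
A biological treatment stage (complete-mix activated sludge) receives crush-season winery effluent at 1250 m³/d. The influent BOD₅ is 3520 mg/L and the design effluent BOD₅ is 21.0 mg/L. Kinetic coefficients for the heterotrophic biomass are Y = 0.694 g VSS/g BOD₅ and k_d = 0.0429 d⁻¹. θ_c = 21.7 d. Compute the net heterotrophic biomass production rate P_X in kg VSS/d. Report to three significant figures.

P_X ≈ 1570 kg VSS/d

Observed yield with endogenous decay: Y_obs = Y / (1 + k_d·θ_c) = 0.694 / (1 + 0.0429 × 21.7) = 0.694 / 1.931 = 0.3594 g VSS/g BOD₅.
Substrate removed = Q·(S₀ − S) = 1250 m³/d × (3520 − 21.0) g/m³ = 4.37×10^6 g/d = 4374 kg/d.
Biomass produced: P_X = Y_obs·Q·ΔS = 0.3594 × 4374 ≈ 1572 kg VSS/d.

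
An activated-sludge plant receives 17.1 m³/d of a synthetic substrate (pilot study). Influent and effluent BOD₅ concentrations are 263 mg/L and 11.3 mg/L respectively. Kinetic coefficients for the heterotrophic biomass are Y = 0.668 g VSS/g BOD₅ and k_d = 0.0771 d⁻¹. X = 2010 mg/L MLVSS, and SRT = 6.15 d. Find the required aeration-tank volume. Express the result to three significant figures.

Steady-state biomass mass balance: V·X·(1 + k_d·θ_c) = Y·Q·(S₀ − S)·θ_c, so V = 0.668 × 17.1 × (263 − 11.3) × 6.15 / [2010 × (1 + 0.0771 × 6.15)] = 1.77×10^4 / 2963 = 5.967 m³.

V ≈ 5.97 m³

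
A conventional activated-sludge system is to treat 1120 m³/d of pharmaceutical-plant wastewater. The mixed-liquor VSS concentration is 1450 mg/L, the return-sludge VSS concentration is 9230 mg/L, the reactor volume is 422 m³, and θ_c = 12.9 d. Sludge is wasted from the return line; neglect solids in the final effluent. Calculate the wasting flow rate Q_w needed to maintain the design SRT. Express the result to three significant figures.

Wasting from the return line (neglecting effluent solids): Q_w = V·X / (θ_c·X_r) = 422.0 × 1450 / (12.9 × 9230) = 5.139 m³/d.

Q_w ≈ 5.14 m³/d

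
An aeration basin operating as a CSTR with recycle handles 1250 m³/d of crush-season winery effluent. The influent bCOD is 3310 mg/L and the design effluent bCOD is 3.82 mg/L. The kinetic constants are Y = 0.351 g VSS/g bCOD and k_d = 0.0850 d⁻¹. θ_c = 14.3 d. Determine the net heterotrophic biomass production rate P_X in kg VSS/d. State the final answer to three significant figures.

P_X ≈ 655 kg VSS/d

The observed yield is Y_obs = Y/(1 + k_d·θ_c) = 0.351 / (1 + 0.0850 × 14.3) = 0.351 / 2.216 = 0.1584 g VSS per g bCOD removed.
Mass of bCOD removed per day: Q(S₀ − S) = 1250 × 3306 g/m³ = 4133 kg/d.
So the net sludge growth is P_X = 0.1584 × 4133 = 654.7 kg VSS/d.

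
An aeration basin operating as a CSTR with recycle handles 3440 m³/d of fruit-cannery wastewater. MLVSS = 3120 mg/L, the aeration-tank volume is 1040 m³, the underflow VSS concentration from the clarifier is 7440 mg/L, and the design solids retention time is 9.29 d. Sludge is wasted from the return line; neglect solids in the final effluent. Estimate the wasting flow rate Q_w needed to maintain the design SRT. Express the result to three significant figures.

Wasting from the return line (neglecting effluent solids): Q_w = V·X / (θ_c·X_r) = 1040 × 3120 / (9.29 × 7440) = 46.95 m³/d.

Q_w ≈ 46.9 m³/d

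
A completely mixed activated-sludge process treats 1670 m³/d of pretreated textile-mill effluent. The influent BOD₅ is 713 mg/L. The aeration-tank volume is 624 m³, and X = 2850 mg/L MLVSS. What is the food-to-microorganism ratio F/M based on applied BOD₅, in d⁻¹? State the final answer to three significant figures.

Food-to-microorganism ratio F/M = Q S₀ / (V X) = 1670 × 713 / (624.0 × 2850) = 0.6695 d⁻¹.

F/M ≈ 0.670 d⁻¹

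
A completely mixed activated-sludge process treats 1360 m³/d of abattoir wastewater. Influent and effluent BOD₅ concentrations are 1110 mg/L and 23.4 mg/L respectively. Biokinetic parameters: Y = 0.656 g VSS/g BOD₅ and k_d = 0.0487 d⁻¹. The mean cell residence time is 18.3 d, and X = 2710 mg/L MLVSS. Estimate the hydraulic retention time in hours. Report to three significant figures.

τ ≈ 61.1 h

From the SRT design equation V = Y Q (S₀−S) θ_c / [X (1 + k_d θ_c)] = 0.656 × 1360 × (1110 − 23.4) × 18.3 / [2710 × (1 + 0.0487 × 18.3)] = 1.77×10^7 / 5125 = 3461 m³.
HRT = V/Q = 3461 m³ / 1360 m³·d⁻¹ = 2.545 d × 24 = 61.08 h.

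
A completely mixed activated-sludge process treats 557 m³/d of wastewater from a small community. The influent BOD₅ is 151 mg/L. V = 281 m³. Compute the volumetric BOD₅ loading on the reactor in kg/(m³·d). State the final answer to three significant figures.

L_v ≈ 0.299 kg BOD₅/(m³·d)

L_v = Q S₀ / V = 557 × 151 × 10⁻³ / 281.0 = 0.2993 kg/(m³·d).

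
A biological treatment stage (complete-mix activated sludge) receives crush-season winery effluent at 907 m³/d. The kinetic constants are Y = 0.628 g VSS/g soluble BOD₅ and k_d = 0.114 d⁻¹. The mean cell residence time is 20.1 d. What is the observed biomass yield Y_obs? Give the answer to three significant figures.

Observed yield with endogenous decay: Y_obs = Y / (1 + k_d·θ_c) = 0.628 / (1 + 0.114 × 20.1) = 0.628 / 3.291 = 0.1908 g VSS/g soluble BOD₅.

Y_obs ≈ 0.191 g VSS/g soluble BOD₅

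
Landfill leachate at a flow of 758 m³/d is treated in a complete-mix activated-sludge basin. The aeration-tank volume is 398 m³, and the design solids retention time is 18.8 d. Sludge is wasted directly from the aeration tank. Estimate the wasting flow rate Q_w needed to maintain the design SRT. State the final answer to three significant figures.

For wasting at MLVSS concentration, Q_w = V/θ_c = 398.0/18.8 = 21.17 m³/d.

Q_w ≈ 21.2 m³/d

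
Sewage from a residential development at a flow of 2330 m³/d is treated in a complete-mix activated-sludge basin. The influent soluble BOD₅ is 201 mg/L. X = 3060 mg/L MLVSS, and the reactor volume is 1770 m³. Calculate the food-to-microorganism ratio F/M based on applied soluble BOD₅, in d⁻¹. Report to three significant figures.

Food-to-microorganism ratio F/M = Q S₀ / (V X) = 2330 × 201 / (1770 × 3060) = 0.08647 d⁻¹.

F/M ≈ 0.0865 d⁻¹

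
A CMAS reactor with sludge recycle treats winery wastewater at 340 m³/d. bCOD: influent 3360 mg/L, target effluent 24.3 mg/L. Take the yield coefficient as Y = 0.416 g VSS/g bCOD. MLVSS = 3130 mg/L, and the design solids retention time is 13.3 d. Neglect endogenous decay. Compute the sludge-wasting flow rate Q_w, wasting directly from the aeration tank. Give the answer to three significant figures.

Q_w ≈ 151 m³/d

Biomass mass balance (decay neglected): V·X = Y·Q·(S₀ − S)·θ_c, so V = 0.416 × 340 × (3360 − 24.3) × 13.3 / 3130 = 2005 m³.
For wasting at MLVSS concentration, Q_w = V/θ_c = 2005/13.3 = 150.7 m³/d.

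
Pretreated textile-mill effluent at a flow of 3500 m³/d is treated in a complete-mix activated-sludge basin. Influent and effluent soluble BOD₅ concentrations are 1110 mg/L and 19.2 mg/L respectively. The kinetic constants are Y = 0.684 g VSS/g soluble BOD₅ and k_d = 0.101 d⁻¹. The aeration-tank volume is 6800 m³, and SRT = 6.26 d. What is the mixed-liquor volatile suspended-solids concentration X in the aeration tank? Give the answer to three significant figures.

X ≈ 1470 mg/L

X = Y·Q·ΔS·θ_c / [V·(1 + k_d θ_c)] = 0.684 × 3500 × (1110 − 19.2) × 6.26 / [6800 × (1 + 0.101 × 6.26)] = 1473 mg/L.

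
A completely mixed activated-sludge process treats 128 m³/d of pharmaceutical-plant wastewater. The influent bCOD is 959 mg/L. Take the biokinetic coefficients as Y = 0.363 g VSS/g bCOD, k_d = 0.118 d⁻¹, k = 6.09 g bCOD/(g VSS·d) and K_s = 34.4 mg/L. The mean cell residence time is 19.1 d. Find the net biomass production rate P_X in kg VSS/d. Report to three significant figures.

For a completely mixed reactor with recycle the Lawrence–McCarty relation gives S = K_s·(1 + k_d·θ_c) / [θ_c·(Y·k − k_d) − 1] = 34.4 × (1 + 0.118 × 19.1) / [19.1 × (0.363 × 6.09 − 0.118) − 1] = 111.9 / 38.97 = 2.872 mg/L.
Observed yield with endogenous decay: Y_obs = Y / (1 + k_d·θ_c) = 0.363 / (1 + 0.118 × 19.1) = 0.363 / 3.254 = 0.1116 g VSS/g bCOD.
Q·(S₀ − S) = 128 × (959 − 2.87) × 10⁻³ = 122.4 kg/d removed.
Net biomass production P_X = Y_obs × Q·(S₀ − S) = 0.1116 × 122.4 = 13.65 kg VSS/d.

P_X ≈ 13.7 kg VSS/d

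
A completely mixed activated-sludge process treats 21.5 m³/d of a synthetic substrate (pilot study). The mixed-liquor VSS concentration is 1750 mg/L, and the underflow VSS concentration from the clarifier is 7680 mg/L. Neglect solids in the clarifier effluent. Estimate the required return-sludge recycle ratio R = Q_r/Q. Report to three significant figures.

R ≈ 0.295

Solids balance on the clarifier gives (1+R)X = R·X_r, so R = X/(X_r − X) = 1750 / (7680 − 1750) = 0.2951.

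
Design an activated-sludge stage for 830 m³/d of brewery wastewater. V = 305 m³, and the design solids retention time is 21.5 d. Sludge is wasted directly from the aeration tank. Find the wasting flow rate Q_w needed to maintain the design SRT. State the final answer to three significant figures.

Q_w ≈ 14.2 m³/d

Wasting from the aeration tank: Q_w = V / θ_c = 305.0 / 21.5 = 14.19 m³/d.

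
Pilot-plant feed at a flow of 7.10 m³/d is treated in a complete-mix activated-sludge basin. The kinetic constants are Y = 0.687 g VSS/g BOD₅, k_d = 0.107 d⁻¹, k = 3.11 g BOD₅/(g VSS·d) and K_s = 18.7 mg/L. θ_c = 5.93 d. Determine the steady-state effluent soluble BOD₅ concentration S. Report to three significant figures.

From the Monod/SRT balance for a CMAS, S = K_s·(1+k_d θ_c)/[θ_c·(Y k − k_d) − 1] = 18.7 × (1 + 0.107 × 5.93) / [5.93 × (0.687 × 3.11 − 0.107) − 1] = 30.57 / 11.04 = 2.770 mg/L.

S ≈ 2.77 mg/L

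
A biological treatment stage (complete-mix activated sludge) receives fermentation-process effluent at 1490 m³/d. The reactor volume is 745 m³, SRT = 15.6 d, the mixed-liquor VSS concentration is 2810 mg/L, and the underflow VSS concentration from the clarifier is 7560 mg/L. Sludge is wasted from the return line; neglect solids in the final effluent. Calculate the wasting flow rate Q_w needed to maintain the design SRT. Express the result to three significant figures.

Q_w ≈ 17.8 m³/d

θ_c = V·X/(Q_w·X_r) when wasting from the recycle, so Q_w = V·X/(θ_c·X_r) = 745.0 × 2810 / (15.6 × 7560) = 17.75 m³/d.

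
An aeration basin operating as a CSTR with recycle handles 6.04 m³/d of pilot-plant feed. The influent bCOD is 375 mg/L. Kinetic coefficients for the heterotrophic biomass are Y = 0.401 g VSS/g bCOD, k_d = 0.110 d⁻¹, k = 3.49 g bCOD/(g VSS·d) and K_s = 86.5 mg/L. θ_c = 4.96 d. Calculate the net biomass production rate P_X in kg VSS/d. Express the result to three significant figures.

From the Monod/SRT balance for a CMAS, S = K_s·(1+k_d θ_c)/[θ_c·(Y k − k_d) − 1] = 86.5 × (1 + 0.110 × 4.96) / [4.96 × (0.401 × 3.49 − 0.110) − 1] = 133.7 / 5.396 = 24.78 mg/L.
Correct the yield for decay: Y_obs = Y/(1 + k_d θ_c) = 0.401 / (1 + 0.110 × 4.96) = 0.401 / 1.546 = 0.2594.
Substrate removed = Q·(S₀ − S) = 6.04 m³/d × (375 − 24.8) g/m³ = 2.12×10^3 g/d = 2.115 kg/d.
Net biomass production P_X = Y_obs × Q·(S₀ − S) = 0.2594 × 2.115 = 0.5488 kg VSS/d.

P_X ≈ 0.549 kg VSS/d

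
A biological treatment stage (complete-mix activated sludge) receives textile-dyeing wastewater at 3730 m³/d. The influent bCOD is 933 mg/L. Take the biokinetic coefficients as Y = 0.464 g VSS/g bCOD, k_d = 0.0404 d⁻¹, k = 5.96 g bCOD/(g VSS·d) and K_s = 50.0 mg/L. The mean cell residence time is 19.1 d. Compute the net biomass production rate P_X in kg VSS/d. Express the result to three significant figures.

Effluent substrate depends only on kinetics and SRT: S = K_s(1 + k_d θ_c) / [θ_c(Yk − k_d) − 1] = 50.0 × (1 + 0.0404 × 19.1) / [19.1 × (0.464 × 5.96 − 0.0404) − 1] = 88.58 / 51.05 = 1.735 mg/L.
Observed yield with endogenous decay: Y_obs = Y / (1 + k_d·θ_c) = 0.464 / (1 + 0.0404 × 19.1) = 0.464 / 1.772 = 0.2619 g VSS/g bCOD.
Substrate removed = Q·(S₀ − S) = 3730 m³/d × (933 − 1.74) g/m³ = 3.47×10^6 g/d = 3474 kg/d.
P_X = Y_obs · Q(S₀ − S) = 0.2619 × 3474 = 909.8 kg VSS/d.

P_X ≈ 910 kg VSS/d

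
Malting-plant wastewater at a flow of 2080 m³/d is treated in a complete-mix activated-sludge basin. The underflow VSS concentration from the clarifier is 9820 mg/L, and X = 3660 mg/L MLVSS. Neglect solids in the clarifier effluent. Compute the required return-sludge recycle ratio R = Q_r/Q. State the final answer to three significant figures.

R ≈ 0.594

Mass balance around the secondary clarifier (neglecting effluent solids): R = X / (X_r − X) = 3660 / (9820 − 3660) = 0.5942.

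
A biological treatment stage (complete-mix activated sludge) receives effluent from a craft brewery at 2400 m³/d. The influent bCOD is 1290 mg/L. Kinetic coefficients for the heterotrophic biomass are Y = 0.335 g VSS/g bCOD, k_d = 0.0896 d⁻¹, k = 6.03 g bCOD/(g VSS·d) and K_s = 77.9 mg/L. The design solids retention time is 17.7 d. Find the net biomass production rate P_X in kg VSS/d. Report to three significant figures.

Effluent substrate depends only on kinetics and SRT: S = K_s(1 + k_d θ_c) / [θ_c(Yk − k_d) − 1] = 77.9 × (1 + 0.0896 × 17.7) / [17.7 × (0.335 × 6.03 − 0.0896) − 1] = 201.4 / 33.17 = 6.073 mg/L.
Correct the yield for decay: Y_obs = Y/(1 + k_d θ_c) = 0.335 / (1 + 0.0896 × 17.7) = 0.335 / 2.586 = 0.1295.
Mass of bCOD removed per day: Q(S₀ − S) = 2400 × 1284 g/m³ = 3081 kg/d.
Net biomass production P_X = Y_obs × Q·(S₀ − S) = 0.1295 × 3081 = 399.2 kg VSS/d.

P_X ≈ 399 kg VSS/d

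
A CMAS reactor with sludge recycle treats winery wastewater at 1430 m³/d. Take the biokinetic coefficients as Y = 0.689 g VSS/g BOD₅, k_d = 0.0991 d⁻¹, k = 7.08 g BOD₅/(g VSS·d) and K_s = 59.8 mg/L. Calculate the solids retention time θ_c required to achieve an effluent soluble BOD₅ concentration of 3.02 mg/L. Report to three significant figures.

θ_c ≈ 7.38 d

At the target effluent, Y k S/(K_s+S) = 0.689×7.08×3.02/62.82 = 0.2345 d⁻¹.
1/θ_c = 0.2345 − 0.0991 = 0.1354 d⁻¹, so θ_c = 7.385 d.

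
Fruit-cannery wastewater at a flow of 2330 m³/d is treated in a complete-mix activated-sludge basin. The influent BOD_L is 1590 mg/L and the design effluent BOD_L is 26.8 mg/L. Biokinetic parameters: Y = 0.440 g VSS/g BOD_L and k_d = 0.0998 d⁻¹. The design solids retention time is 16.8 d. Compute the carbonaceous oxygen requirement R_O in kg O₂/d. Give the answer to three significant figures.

Y_obs = Y / (1 + k_d θ_c) = 0.440 / (1 + 0.0998 × 16.8) = 0.440 / 2.677 = 0.1644.
Mass of BOD_L removed per day: Q(S₀ − S) = 2330 × 1563 g/m³ = 3642 kg/d.
Net sludge production P_X = 0.1644 × 3642 = 598.7 kg VSS/d.
R_O = Q·(S₀ − S) − 1.42·P_X = 3642 − 1.42 × 598.7 = 2792 kg O₂/d.

R_O ≈ 2790 kg O₂/d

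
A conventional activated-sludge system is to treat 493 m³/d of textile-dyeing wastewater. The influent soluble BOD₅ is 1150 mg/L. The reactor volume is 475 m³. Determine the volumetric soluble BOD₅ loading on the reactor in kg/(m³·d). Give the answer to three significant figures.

L_v ≈ 1.19 kg soluble BOD₅/(m³·d)

Applied soluble BOD₅ load per unit volume = Q·S₀/V = (493 × 1150/1000)/475.0 = 1.194 kg soluble BOD₅·m⁻³·d⁻¹.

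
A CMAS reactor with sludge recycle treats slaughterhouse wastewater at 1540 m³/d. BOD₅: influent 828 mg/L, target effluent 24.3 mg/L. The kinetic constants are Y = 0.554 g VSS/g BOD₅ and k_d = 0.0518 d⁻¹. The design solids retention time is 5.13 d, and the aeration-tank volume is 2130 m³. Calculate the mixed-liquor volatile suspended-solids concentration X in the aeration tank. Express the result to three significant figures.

Solving the biomass balance for X: X = Y Q (S₀−S) θ_c / [V (1+k_d θ_c)] = 0.554 × 1540 × (828 − 24.3) × 5.13 / [2130 × (1 + 0.0518 × 5.13)] = 1305 mg/L.

X ≈ 1300 mg/L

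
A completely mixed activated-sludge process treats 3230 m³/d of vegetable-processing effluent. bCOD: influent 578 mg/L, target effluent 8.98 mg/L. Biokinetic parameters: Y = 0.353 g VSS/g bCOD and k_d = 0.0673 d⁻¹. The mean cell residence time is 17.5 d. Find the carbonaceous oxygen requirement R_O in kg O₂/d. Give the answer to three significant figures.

Y_obs = Y / (1 + k_d θ_c) = 0.353 / (1 + 0.0673 × 17.5) = 0.353 / 2.178 = 0.1621.
Q·(S₀ − S) = 3230 × (578 − 8.98) × 10⁻³ = 1838 kg/d removed.
Net sludge production P_X = 0.1621 × 1838 = 297.9 kg VSS/d.
R_O = Q·(S₀ − S) − 1.42·P_X = 1838 − 1.42 × 297.9 = 1415 kg O₂/d.

R_O ≈ 1410 kg O₂/d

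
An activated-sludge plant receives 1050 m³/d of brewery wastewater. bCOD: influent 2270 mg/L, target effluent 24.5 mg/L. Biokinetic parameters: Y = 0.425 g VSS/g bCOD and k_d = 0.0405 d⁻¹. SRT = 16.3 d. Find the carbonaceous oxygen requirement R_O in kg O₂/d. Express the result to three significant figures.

Y_obs = Y / (1 + k_d θ_c) = 0.425 / (1 + 0.0405 × 16.3) = 0.425 / 1.660 = 0.2560.
Mass of bCOD removed per day: Q(S₀ − S) = 1050 × 2246 g/m³ = 2358 kg/d.
P_X = Y_obs·Q·(S₀ − S) = 0.2560 × 2358 = 603.6 kg VSS/d.
R_O = Q·(S₀ − S) − 1.42·P_X = 2358 − 1.42 × 603.6 = 1501 kg O₂/d.

R_O ≈ 1500 kg O₂/d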